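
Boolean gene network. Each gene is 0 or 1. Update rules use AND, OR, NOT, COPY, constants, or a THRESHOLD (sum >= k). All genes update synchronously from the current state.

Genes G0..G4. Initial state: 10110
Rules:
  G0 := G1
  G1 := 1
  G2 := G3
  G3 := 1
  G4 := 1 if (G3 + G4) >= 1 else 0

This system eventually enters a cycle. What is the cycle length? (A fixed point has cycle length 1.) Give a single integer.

Answer: 1

Derivation:
Step 0: 10110
Step 1: G0=G1=0 G1=1(const) G2=G3=1 G3=1(const) G4=(1+0>=1)=1 -> 01111
Step 2: G0=G1=1 G1=1(const) G2=G3=1 G3=1(const) G4=(1+1>=1)=1 -> 11111
Step 3: G0=G1=1 G1=1(const) G2=G3=1 G3=1(const) G4=(1+1>=1)=1 -> 11111
State from step 3 equals state from step 2 -> cycle length 1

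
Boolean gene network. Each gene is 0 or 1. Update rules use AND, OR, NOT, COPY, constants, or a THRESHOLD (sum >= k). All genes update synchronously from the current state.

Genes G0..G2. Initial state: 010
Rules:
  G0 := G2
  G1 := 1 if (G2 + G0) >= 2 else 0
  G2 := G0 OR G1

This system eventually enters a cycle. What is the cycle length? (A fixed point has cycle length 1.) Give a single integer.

Answer: 2

Derivation:
Step 0: 010
Step 1: G0=G2=0 G1=(0+0>=2)=0 G2=G0|G1=0|1=1 -> 001
Step 2: G0=G2=1 G1=(1+0>=2)=0 G2=G0|G1=0|0=0 -> 100
Step 3: G0=G2=0 G1=(0+1>=2)=0 G2=G0|G1=1|0=1 -> 001
State from step 3 equals state from step 1 -> cycle length 2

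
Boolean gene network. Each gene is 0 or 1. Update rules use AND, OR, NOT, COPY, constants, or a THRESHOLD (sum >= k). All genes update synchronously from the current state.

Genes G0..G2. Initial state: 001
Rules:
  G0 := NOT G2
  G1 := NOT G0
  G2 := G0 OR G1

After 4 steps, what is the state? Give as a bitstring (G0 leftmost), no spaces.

Step 1: G0=NOT G2=NOT 1=0 G1=NOT G0=NOT 0=1 G2=G0|G1=0|0=0 -> 010
Step 2: G0=NOT G2=NOT 0=1 G1=NOT G0=NOT 0=1 G2=G0|G1=0|1=1 -> 111
Step 3: G0=NOT G2=NOT 1=0 G1=NOT G0=NOT 1=0 G2=G0|G1=1|1=1 -> 001
Step 4: G0=NOT G2=NOT 1=0 G1=NOT G0=NOT 0=1 G2=G0|G1=0|0=0 -> 010

010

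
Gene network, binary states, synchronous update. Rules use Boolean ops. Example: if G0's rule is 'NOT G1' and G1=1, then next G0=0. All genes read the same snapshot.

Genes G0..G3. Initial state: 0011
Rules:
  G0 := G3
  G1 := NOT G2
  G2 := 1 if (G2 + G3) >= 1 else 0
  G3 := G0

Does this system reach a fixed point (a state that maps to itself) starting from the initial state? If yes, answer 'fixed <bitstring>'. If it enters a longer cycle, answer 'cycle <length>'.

Answer: cycle 2

Derivation:
Step 0: 0011
Step 1: G0=G3=1 G1=NOT G2=NOT 1=0 G2=(1+1>=1)=1 G3=G0=0 -> 1010
Step 2: G0=G3=0 G1=NOT G2=NOT 1=0 G2=(1+0>=1)=1 G3=G0=1 -> 0011
Cycle of length 2 starting at step 0 -> no fixed point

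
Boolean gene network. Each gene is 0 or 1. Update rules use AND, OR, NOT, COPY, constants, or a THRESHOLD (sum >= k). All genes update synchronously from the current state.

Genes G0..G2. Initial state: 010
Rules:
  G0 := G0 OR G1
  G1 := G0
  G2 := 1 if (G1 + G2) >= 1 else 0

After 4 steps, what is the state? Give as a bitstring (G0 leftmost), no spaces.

Step 1: G0=G0|G1=0|1=1 G1=G0=0 G2=(1+0>=1)=1 -> 101
Step 2: G0=G0|G1=1|0=1 G1=G0=1 G2=(0+1>=1)=1 -> 111
Step 3: G0=G0|G1=1|1=1 G1=G0=1 G2=(1+1>=1)=1 -> 111
Step 4: G0=G0|G1=1|1=1 G1=G0=1 G2=(1+1>=1)=1 -> 111

111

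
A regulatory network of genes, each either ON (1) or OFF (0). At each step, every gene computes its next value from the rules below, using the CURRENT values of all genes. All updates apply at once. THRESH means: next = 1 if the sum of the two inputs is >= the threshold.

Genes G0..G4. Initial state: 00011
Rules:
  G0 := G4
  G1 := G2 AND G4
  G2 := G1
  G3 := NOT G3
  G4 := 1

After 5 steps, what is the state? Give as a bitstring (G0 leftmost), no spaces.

Step 1: G0=G4=1 G1=G2&G4=0&1=0 G2=G1=0 G3=NOT G3=NOT 1=0 G4=1(const) -> 10001
Step 2: G0=G4=1 G1=G2&G4=0&1=0 G2=G1=0 G3=NOT G3=NOT 0=1 G4=1(const) -> 10011
Step 3: G0=G4=1 G1=G2&G4=0&1=0 G2=G1=0 G3=NOT G3=NOT 1=0 G4=1(const) -> 10001
Step 4: G0=G4=1 G1=G2&G4=0&1=0 G2=G1=0 G3=NOT G3=NOT 0=1 G4=1(const) -> 10011
Step 5: G0=G4=1 G1=G2&G4=0&1=0 G2=G1=0 G3=NOT G3=NOT 1=0 G4=1(const) -> 10001

10001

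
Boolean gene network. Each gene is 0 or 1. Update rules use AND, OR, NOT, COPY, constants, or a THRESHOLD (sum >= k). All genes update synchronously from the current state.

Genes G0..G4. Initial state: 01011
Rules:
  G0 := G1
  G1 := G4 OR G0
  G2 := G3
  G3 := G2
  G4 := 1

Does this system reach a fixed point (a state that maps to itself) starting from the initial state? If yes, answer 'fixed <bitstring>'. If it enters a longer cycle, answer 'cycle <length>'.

Step 0: 01011
Step 1: G0=G1=1 G1=G4|G0=1|0=1 G2=G3=1 G3=G2=0 G4=1(const) -> 11101
Step 2: G0=G1=1 G1=G4|G0=1|1=1 G2=G3=0 G3=G2=1 G4=1(const) -> 11011
Step 3: G0=G1=1 G1=G4|G0=1|1=1 G2=G3=1 G3=G2=0 G4=1(const) -> 11101
Cycle of length 2 starting at step 1 -> no fixed point

Answer: cycle 2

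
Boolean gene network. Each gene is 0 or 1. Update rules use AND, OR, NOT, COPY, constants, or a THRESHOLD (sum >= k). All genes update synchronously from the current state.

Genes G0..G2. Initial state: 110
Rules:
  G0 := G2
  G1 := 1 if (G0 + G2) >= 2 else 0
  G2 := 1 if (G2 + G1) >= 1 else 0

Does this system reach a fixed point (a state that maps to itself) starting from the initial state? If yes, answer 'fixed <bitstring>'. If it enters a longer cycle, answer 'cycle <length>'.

Answer: fixed 111

Derivation:
Step 0: 110
Step 1: G0=G2=0 G1=(1+0>=2)=0 G2=(0+1>=1)=1 -> 001
Step 2: G0=G2=1 G1=(0+1>=2)=0 G2=(1+0>=1)=1 -> 101
Step 3: G0=G2=1 G1=(1+1>=2)=1 G2=(1+0>=1)=1 -> 111
Step 4: G0=G2=1 G1=(1+1>=2)=1 G2=(1+1>=1)=1 -> 111
Fixed point reached at step 3: 111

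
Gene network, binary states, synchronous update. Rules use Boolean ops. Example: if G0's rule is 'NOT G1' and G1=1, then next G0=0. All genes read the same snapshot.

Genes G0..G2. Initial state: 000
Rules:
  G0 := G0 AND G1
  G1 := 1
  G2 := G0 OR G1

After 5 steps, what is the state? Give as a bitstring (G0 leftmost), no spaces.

Step 1: G0=G0&G1=0&0=0 G1=1(const) G2=G0|G1=0|0=0 -> 010
Step 2: G0=G0&G1=0&1=0 G1=1(const) G2=G0|G1=0|1=1 -> 011
Step 3: G0=G0&G1=0&1=0 G1=1(const) G2=G0|G1=0|1=1 -> 011
Step 4: G0=G0&G1=0&1=0 G1=1(const) G2=G0|G1=0|1=1 -> 011
Step 5: G0=G0&G1=0&1=0 G1=1(const) G2=G0|G1=0|1=1 -> 011

011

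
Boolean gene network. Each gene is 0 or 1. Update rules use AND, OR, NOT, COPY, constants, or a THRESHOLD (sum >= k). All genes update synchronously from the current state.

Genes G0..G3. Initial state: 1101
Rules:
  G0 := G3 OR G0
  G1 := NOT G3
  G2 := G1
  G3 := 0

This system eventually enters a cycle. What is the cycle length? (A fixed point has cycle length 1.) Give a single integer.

Answer: 1

Derivation:
Step 0: 1101
Step 1: G0=G3|G0=1|1=1 G1=NOT G3=NOT 1=0 G2=G1=1 G3=0(const) -> 1010
Step 2: G0=G3|G0=0|1=1 G1=NOT G3=NOT 0=1 G2=G1=0 G3=0(const) -> 1100
Step 3: G0=G3|G0=0|1=1 G1=NOT G3=NOT 0=1 G2=G1=1 G3=0(const) -> 1110
Step 4: G0=G3|G0=0|1=1 G1=NOT G3=NOT 0=1 G2=G1=1 G3=0(const) -> 1110
State from step 4 equals state from step 3 -> cycle length 1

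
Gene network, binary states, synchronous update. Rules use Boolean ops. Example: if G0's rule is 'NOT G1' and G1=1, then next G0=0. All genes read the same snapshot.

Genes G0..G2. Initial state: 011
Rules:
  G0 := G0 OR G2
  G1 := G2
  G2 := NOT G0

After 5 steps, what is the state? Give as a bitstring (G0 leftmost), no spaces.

Step 1: G0=G0|G2=0|1=1 G1=G2=1 G2=NOT G0=NOT 0=1 -> 111
Step 2: G0=G0|G2=1|1=1 G1=G2=1 G2=NOT G0=NOT 1=0 -> 110
Step 3: G0=G0|G2=1|0=1 G1=G2=0 G2=NOT G0=NOT 1=0 -> 100
Step 4: G0=G0|G2=1|0=1 G1=G2=0 G2=NOT G0=NOT 1=0 -> 100
Step 5: G0=G0|G2=1|0=1 G1=G2=0 G2=NOT G0=NOT 1=0 -> 100

100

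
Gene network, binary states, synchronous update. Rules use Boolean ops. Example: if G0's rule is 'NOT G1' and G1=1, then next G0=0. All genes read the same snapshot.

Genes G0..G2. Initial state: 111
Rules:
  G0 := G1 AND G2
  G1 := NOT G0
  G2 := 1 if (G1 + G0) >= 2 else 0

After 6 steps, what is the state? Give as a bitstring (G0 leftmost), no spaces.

Step 1: G0=G1&G2=1&1=1 G1=NOT G0=NOT 1=0 G2=(1+1>=2)=1 -> 101
Step 2: G0=G1&G2=0&1=0 G1=NOT G0=NOT 1=0 G2=(0+1>=2)=0 -> 000
Step 3: G0=G1&G2=0&0=0 G1=NOT G0=NOT 0=1 G2=(0+0>=2)=0 -> 010
Step 4: G0=G1&G2=1&0=0 G1=NOT G0=NOT 0=1 G2=(1+0>=2)=0 -> 010
Step 5: G0=G1&G2=1&0=0 G1=NOT G0=NOT 0=1 G2=(1+0>=2)=0 -> 010
Step 6: G0=G1&G2=1&0=0 G1=NOT G0=NOT 0=1 G2=(1+0>=2)=0 -> 010

010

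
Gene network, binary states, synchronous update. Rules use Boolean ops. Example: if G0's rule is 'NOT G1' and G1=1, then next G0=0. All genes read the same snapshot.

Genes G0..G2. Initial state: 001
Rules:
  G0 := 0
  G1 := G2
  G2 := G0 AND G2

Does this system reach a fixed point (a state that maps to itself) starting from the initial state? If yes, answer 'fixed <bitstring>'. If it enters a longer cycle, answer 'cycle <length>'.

Answer: fixed 000

Derivation:
Step 0: 001
Step 1: G0=0(const) G1=G2=1 G2=G0&G2=0&1=0 -> 010
Step 2: G0=0(const) G1=G2=0 G2=G0&G2=0&0=0 -> 000
Step 3: G0=0(const) G1=G2=0 G2=G0&G2=0&0=0 -> 000
Fixed point reached at step 2: 000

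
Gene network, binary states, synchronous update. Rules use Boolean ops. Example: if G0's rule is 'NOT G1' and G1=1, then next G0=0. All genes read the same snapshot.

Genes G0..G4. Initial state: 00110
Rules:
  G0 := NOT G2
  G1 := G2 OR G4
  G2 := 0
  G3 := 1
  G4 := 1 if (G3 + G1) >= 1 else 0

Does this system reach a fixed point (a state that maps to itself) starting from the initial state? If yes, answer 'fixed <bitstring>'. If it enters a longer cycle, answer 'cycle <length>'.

Step 0: 00110
Step 1: G0=NOT G2=NOT 1=0 G1=G2|G4=1|0=1 G2=0(const) G3=1(const) G4=(1+0>=1)=1 -> 01011
Step 2: G0=NOT G2=NOT 0=1 G1=G2|G4=0|1=1 G2=0(const) G3=1(const) G4=(1+1>=1)=1 -> 11011
Step 3: G0=NOT G2=NOT 0=1 G1=G2|G4=0|1=1 G2=0(const) G3=1(const) G4=(1+1>=1)=1 -> 11011
Fixed point reached at step 2: 11011

Answer: fixed 11011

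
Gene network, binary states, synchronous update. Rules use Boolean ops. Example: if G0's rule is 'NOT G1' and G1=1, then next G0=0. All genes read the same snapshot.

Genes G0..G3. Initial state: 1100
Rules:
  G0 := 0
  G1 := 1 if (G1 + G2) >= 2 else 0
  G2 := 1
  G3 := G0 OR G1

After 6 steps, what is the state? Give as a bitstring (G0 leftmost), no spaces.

Step 1: G0=0(const) G1=(1+0>=2)=0 G2=1(const) G3=G0|G1=1|1=1 -> 0011
Step 2: G0=0(const) G1=(0+1>=2)=0 G2=1(const) G3=G0|G1=0|0=0 -> 0010
Step 3: G0=0(const) G1=(0+1>=2)=0 G2=1(const) G3=G0|G1=0|0=0 -> 0010
Step 4: G0=0(const) G1=(0+1>=2)=0 G2=1(const) G3=G0|G1=0|0=0 -> 0010
Step 5: G0=0(const) G1=(0+1>=2)=0 G2=1(const) G3=G0|G1=0|0=0 -> 0010
Step 6: G0=0(const) G1=(0+1>=2)=0 G2=1(const) G3=G0|G1=0|0=0 -> 0010

0010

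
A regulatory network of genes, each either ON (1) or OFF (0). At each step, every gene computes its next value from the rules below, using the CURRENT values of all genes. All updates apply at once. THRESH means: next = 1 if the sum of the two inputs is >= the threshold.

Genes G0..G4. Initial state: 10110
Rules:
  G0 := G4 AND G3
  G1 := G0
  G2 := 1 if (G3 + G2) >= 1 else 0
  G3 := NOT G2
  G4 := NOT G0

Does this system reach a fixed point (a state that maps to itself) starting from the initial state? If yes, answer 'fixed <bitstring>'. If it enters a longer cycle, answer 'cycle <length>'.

Answer: fixed 00101

Derivation:
Step 0: 10110
Step 1: G0=G4&G3=0&1=0 G1=G0=1 G2=(1+1>=1)=1 G3=NOT G2=NOT 1=0 G4=NOT G0=NOT 1=0 -> 01100
Step 2: G0=G4&G3=0&0=0 G1=G0=0 G2=(0+1>=1)=1 G3=NOT G2=NOT 1=0 G4=NOT G0=NOT 0=1 -> 00101
Step 3: G0=G4&G3=1&0=0 G1=G0=0 G2=(0+1>=1)=1 G3=NOT G2=NOT 1=0 G4=NOT G0=NOT 0=1 -> 00101
Fixed point reached at step 2: 00101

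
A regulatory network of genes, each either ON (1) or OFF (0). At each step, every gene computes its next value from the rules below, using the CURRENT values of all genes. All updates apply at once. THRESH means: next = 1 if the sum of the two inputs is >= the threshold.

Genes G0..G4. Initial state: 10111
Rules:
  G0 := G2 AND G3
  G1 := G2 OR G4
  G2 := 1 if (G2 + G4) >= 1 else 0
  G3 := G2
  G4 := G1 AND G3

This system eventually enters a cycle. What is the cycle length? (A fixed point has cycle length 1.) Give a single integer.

Answer: 1

Derivation:
Step 0: 10111
Step 1: G0=G2&G3=1&1=1 G1=G2|G4=1|1=1 G2=(1+1>=1)=1 G3=G2=1 G4=G1&G3=0&1=0 -> 11110
Step 2: G0=G2&G3=1&1=1 G1=G2|G4=1|0=1 G2=(1+0>=1)=1 G3=G2=1 G4=G1&G3=1&1=1 -> 11111
Step 3: G0=G2&G3=1&1=1 G1=G2|G4=1|1=1 G2=(1+1>=1)=1 G3=G2=1 G4=G1&G3=1&1=1 -> 11111
State from step 3 equals state from step 2 -> cycle length 1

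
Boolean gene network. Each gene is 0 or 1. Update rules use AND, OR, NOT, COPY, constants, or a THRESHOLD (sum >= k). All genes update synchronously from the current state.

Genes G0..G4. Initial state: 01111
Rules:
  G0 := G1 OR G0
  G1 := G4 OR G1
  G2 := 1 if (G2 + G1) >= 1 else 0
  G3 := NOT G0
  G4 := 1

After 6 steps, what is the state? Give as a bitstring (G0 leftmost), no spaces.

Step 1: G0=G1|G0=1|0=1 G1=G4|G1=1|1=1 G2=(1+1>=1)=1 G3=NOT G0=NOT 0=1 G4=1(const) -> 11111
Step 2: G0=G1|G0=1|1=1 G1=G4|G1=1|1=1 G2=(1+1>=1)=1 G3=NOT G0=NOT 1=0 G4=1(const) -> 11101
Step 3: G0=G1|G0=1|1=1 G1=G4|G1=1|1=1 G2=(1+1>=1)=1 G3=NOT G0=NOT 1=0 G4=1(const) -> 11101
Step 4: G0=G1|G0=1|1=1 G1=G4|G1=1|1=1 G2=(1+1>=1)=1 G3=NOT G0=NOT 1=0 G4=1(const) -> 11101
Step 5: G0=G1|G0=1|1=1 G1=G4|G1=1|1=1 G2=(1+1>=1)=1 G3=NOT G0=NOT 1=0 G4=1(const) -> 11101
Step 6: G0=G1|G0=1|1=1 G1=G4|G1=1|1=1 G2=(1+1>=1)=1 G3=NOT G0=NOT 1=0 G4=1(const) -> 11101

11101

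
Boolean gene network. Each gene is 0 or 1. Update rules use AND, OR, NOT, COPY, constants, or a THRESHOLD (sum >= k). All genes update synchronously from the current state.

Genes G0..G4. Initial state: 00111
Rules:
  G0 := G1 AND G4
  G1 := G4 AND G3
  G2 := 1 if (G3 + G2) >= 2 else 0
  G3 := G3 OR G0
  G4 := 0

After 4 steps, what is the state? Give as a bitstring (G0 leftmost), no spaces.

Step 1: G0=G1&G4=0&1=0 G1=G4&G3=1&1=1 G2=(1+1>=2)=1 G3=G3|G0=1|0=1 G4=0(const) -> 01110
Step 2: G0=G1&G4=1&0=0 G1=G4&G3=0&1=0 G2=(1+1>=2)=1 G3=G3|G0=1|0=1 G4=0(const) -> 00110
Step 3: G0=G1&G4=0&0=0 G1=G4&G3=0&1=0 G2=(1+1>=2)=1 G3=G3|G0=1|0=1 G4=0(const) -> 00110
Step 4: G0=G1&G4=0&0=0 G1=G4&G3=0&1=0 G2=(1+1>=2)=1 G3=G3|G0=1|0=1 G4=0(const) -> 00110

00110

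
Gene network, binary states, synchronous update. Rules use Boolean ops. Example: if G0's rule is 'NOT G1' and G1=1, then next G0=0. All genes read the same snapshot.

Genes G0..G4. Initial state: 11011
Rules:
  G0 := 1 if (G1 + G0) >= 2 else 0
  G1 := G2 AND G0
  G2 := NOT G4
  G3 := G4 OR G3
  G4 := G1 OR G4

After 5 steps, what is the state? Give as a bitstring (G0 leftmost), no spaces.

Step 1: G0=(1+1>=2)=1 G1=G2&G0=0&1=0 G2=NOT G4=NOT 1=0 G3=G4|G3=1|1=1 G4=G1|G4=1|1=1 -> 10011
Step 2: G0=(0+1>=2)=0 G1=G2&G0=0&1=0 G2=NOT G4=NOT 1=0 G3=G4|G3=1|1=1 G4=G1|G4=0|1=1 -> 00011
Step 3: G0=(0+0>=2)=0 G1=G2&G0=0&0=0 G2=NOT G4=NOT 1=0 G3=G4|G3=1|1=1 G4=G1|G4=0|1=1 -> 00011
Step 4: G0=(0+0>=2)=0 G1=G2&G0=0&0=0 G2=NOT G4=NOT 1=0 G3=G4|G3=1|1=1 G4=G1|G4=0|1=1 -> 00011
Step 5: G0=(0+0>=2)=0 G1=G2&G0=0&0=0 G2=NOT G4=NOT 1=0 G3=G4|G3=1|1=1 G4=G1|G4=0|1=1 -> 00011

00011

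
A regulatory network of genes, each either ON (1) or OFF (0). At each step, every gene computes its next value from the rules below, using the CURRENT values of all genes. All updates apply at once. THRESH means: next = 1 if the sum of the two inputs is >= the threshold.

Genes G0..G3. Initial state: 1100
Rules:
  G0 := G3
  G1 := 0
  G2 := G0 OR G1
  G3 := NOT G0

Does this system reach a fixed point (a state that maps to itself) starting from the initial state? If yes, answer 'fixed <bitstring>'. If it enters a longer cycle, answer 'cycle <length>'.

Answer: cycle 4

Derivation:
Step 0: 1100
Step 1: G0=G3=0 G1=0(const) G2=G0|G1=1|1=1 G3=NOT G0=NOT 1=0 -> 0010
Step 2: G0=G3=0 G1=0(const) G2=G0|G1=0|0=0 G3=NOT G0=NOT 0=1 -> 0001
Step 3: G0=G3=1 G1=0(const) G2=G0|G1=0|0=0 G3=NOT G0=NOT 0=1 -> 1001
Step 4: G0=G3=1 G1=0(const) G2=G0|G1=1|0=1 G3=NOT G0=NOT 1=0 -> 1010
Step 5: G0=G3=0 G1=0(const) G2=G0|G1=1|0=1 G3=NOT G0=NOT 1=0 -> 0010
Cycle of length 4 starting at step 1 -> no fixed point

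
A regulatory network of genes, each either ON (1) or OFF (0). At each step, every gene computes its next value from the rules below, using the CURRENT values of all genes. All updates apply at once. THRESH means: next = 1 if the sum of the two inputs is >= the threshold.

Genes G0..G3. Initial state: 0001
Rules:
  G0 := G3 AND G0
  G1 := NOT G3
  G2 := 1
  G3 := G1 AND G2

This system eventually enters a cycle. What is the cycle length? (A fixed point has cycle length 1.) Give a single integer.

Step 0: 0001
Step 1: G0=G3&G0=1&0=0 G1=NOT G3=NOT 1=0 G2=1(const) G3=G1&G2=0&0=0 -> 0010
Step 2: G0=G3&G0=0&0=0 G1=NOT G3=NOT 0=1 G2=1(const) G3=G1&G2=0&1=0 -> 0110
Step 3: G0=G3&G0=0&0=0 G1=NOT G3=NOT 0=1 G2=1(const) G3=G1&G2=1&1=1 -> 0111
Step 4: G0=G3&G0=1&0=0 G1=NOT G3=NOT 1=0 G2=1(const) G3=G1&G2=1&1=1 -> 0011
Step 5: G0=G3&G0=1&0=0 G1=NOT G3=NOT 1=0 G2=1(const) G3=G1&G2=0&1=0 -> 0010
State from step 5 equals state from step 1 -> cycle length 4

Answer: 4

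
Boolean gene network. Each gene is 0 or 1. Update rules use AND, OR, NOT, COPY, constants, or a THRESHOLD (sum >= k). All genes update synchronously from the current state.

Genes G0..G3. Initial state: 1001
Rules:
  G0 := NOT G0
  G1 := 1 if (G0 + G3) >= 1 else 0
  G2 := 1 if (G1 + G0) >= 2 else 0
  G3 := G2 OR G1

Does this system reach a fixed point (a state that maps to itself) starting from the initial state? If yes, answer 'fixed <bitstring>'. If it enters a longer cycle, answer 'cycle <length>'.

Step 0: 1001
Step 1: G0=NOT G0=NOT 1=0 G1=(1+1>=1)=1 G2=(0+1>=2)=0 G3=G2|G1=0|0=0 -> 0100
Step 2: G0=NOT G0=NOT 0=1 G1=(0+0>=1)=0 G2=(1+0>=2)=0 G3=G2|G1=0|1=1 -> 1001
Cycle of length 2 starting at step 0 -> no fixed point

Answer: cycle 2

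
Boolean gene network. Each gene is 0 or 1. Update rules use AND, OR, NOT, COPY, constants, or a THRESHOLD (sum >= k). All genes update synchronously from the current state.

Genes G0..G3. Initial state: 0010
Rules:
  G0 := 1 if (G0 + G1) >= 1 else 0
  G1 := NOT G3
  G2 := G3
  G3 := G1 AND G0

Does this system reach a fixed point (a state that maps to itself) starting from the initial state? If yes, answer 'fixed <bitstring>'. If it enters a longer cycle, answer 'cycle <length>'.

Answer: cycle 4

Derivation:
Step 0: 0010
Step 1: G0=(0+0>=1)=0 G1=NOT G3=NOT 0=1 G2=G3=0 G3=G1&G0=0&0=0 -> 0100
Step 2: G0=(0+1>=1)=1 G1=NOT G3=NOT 0=1 G2=G3=0 G3=G1&G0=1&0=0 -> 1100
Step 3: G0=(1+1>=1)=1 G1=NOT G3=NOT 0=1 G2=G3=0 G3=G1&G0=1&1=1 -> 1101
Step 4: G0=(1+1>=1)=1 G1=NOT G3=NOT 1=0 G2=G3=1 G3=G1&G0=1&1=1 -> 1011
Step 5: G0=(1+0>=1)=1 G1=NOT G3=NOT 1=0 G2=G3=1 G3=G1&G0=0&1=0 -> 1010
Step 6: G0=(1+0>=1)=1 G1=NOT G3=NOT 0=1 G2=G3=0 G3=G1&G0=0&1=0 -> 1100
Cycle of length 4 starting at step 2 -> no fixed point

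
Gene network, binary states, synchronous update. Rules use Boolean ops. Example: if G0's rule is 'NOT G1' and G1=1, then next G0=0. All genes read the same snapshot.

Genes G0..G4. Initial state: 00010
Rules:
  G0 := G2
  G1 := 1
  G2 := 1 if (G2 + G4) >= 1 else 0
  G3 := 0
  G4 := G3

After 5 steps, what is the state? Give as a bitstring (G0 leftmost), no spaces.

Step 1: G0=G2=0 G1=1(const) G2=(0+0>=1)=0 G3=0(const) G4=G3=1 -> 01001
Step 2: G0=G2=0 G1=1(const) G2=(0+1>=1)=1 G3=0(const) G4=G3=0 -> 01100
Step 3: G0=G2=1 G1=1(const) G2=(1+0>=1)=1 G3=0(const) G4=G3=0 -> 11100
Step 4: G0=G2=1 G1=1(const) G2=(1+0>=1)=1 G3=0(const) G4=G3=0 -> 11100
Step 5: G0=G2=1 G1=1(const) G2=(1+0>=1)=1 G3=0(const) G4=G3=0 -> 11100

11100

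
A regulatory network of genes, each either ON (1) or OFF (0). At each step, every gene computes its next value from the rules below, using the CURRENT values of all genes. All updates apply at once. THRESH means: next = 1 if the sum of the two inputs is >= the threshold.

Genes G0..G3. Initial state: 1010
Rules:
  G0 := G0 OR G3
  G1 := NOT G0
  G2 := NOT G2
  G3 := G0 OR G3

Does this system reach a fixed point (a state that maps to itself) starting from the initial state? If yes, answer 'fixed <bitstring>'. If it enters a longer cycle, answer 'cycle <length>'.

Step 0: 1010
Step 1: G0=G0|G3=1|0=1 G1=NOT G0=NOT 1=0 G2=NOT G2=NOT 1=0 G3=G0|G3=1|0=1 -> 1001
Step 2: G0=G0|G3=1|1=1 G1=NOT G0=NOT 1=0 G2=NOT G2=NOT 0=1 G3=G0|G3=1|1=1 -> 1011
Step 3: G0=G0|G3=1|1=1 G1=NOT G0=NOT 1=0 G2=NOT G2=NOT 1=0 G3=G0|G3=1|1=1 -> 1001
Cycle of length 2 starting at step 1 -> no fixed point

Answer: cycle 2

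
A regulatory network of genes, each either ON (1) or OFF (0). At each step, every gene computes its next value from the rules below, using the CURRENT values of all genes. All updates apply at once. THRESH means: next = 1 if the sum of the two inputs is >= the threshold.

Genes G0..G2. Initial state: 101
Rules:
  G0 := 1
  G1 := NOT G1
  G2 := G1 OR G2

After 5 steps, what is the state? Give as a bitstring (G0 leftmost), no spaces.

Step 1: G0=1(const) G1=NOT G1=NOT 0=1 G2=G1|G2=0|1=1 -> 111
Step 2: G0=1(const) G1=NOT G1=NOT 1=0 G2=G1|G2=1|1=1 -> 101
Step 3: G0=1(const) G1=NOT G1=NOT 0=1 G2=G1|G2=0|1=1 -> 111
Step 4: G0=1(const) G1=NOT G1=NOT 1=0 G2=G1|G2=1|1=1 -> 101
Step 5: G0=1(const) G1=NOT G1=NOT 0=1 G2=G1|G2=0|1=1 -> 111

111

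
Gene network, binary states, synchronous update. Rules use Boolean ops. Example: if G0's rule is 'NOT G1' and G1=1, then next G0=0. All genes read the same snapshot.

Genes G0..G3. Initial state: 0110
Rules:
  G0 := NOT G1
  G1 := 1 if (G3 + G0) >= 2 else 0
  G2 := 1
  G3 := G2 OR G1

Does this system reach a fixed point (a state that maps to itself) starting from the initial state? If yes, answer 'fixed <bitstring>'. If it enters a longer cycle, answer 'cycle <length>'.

Answer: cycle 4

Derivation:
Step 0: 0110
Step 1: G0=NOT G1=NOT 1=0 G1=(0+0>=2)=0 G2=1(const) G3=G2|G1=1|1=1 -> 0011
Step 2: G0=NOT G1=NOT 0=1 G1=(1+0>=2)=0 G2=1(const) G3=G2|G1=1|0=1 -> 1011
Step 3: G0=NOT G1=NOT 0=1 G1=(1+1>=2)=1 G2=1(const) G3=G2|G1=1|0=1 -> 1111
Step 4: G0=NOT G1=NOT 1=0 G1=(1+1>=2)=1 G2=1(const) G3=G2|G1=1|1=1 -> 0111
Step 5: G0=NOT G1=NOT 1=0 G1=(1+0>=2)=0 G2=1(const) G3=G2|G1=1|1=1 -> 0011
Cycle of length 4 starting at step 1 -> no fixed point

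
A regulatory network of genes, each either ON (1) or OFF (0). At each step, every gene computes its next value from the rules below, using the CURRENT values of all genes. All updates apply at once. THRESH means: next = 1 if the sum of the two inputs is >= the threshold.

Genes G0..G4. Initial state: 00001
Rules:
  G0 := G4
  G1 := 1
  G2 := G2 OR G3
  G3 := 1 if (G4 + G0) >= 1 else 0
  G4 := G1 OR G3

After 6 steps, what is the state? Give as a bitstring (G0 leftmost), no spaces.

Step 1: G0=G4=1 G1=1(const) G2=G2|G3=0|0=0 G3=(1+0>=1)=1 G4=G1|G3=0|0=0 -> 11010
Step 2: G0=G4=0 G1=1(const) G2=G2|G3=0|1=1 G3=(0+1>=1)=1 G4=G1|G3=1|1=1 -> 01111
Step 3: G0=G4=1 G1=1(const) G2=G2|G3=1|1=1 G3=(1+0>=1)=1 G4=G1|G3=1|1=1 -> 11111
Step 4: G0=G4=1 G1=1(const) G2=G2|G3=1|1=1 G3=(1+1>=1)=1 G4=G1|G3=1|1=1 -> 11111
Step 5: G0=G4=1 G1=1(const) G2=G2|G3=1|1=1 G3=(1+1>=1)=1 G4=G1|G3=1|1=1 -> 11111
Step 6: G0=G4=1 G1=1(const) G2=G2|G3=1|1=1 G3=(1+1>=1)=1 G4=G1|G3=1|1=1 -> 11111

11111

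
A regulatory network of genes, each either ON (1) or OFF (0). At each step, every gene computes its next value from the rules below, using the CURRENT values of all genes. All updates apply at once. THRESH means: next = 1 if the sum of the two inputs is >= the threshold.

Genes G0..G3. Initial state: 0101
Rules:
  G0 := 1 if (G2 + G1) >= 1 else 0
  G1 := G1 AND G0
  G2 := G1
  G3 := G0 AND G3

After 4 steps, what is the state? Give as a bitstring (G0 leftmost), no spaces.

Step 1: G0=(0+1>=1)=1 G1=G1&G0=1&0=0 G2=G1=1 G3=G0&G3=0&1=0 -> 1010
Step 2: G0=(1+0>=1)=1 G1=G1&G0=0&1=0 G2=G1=0 G3=G0&G3=1&0=0 -> 1000
Step 3: G0=(0+0>=1)=0 G1=G1&G0=0&1=0 G2=G1=0 G3=G0&G3=1&0=0 -> 0000
Step 4: G0=(0+0>=1)=0 G1=G1&G0=0&0=0 G2=G1=0 G3=G0&G3=0&0=0 -> 0000

0000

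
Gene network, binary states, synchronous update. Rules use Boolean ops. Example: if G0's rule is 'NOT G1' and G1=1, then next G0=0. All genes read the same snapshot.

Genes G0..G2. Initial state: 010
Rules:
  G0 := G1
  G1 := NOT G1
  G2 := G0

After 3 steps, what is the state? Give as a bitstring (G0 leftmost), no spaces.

Step 1: G0=G1=1 G1=NOT G1=NOT 1=0 G2=G0=0 -> 100
Step 2: G0=G1=0 G1=NOT G1=NOT 0=1 G2=G0=1 -> 011
Step 3: G0=G1=1 G1=NOT G1=NOT 1=0 G2=G0=0 -> 100

100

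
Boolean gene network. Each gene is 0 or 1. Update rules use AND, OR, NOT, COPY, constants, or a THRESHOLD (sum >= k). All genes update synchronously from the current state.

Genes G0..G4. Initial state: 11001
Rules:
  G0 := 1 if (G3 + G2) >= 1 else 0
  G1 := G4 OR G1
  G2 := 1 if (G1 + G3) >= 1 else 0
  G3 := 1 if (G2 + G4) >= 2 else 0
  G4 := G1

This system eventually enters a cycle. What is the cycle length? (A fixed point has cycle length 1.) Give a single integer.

Answer: 1

Derivation:
Step 0: 11001
Step 1: G0=(0+0>=1)=0 G1=G4|G1=1|1=1 G2=(1+0>=1)=1 G3=(0+1>=2)=0 G4=G1=1 -> 01101
Step 2: G0=(0+1>=1)=1 G1=G4|G1=1|1=1 G2=(1+0>=1)=1 G3=(1+1>=2)=1 G4=G1=1 -> 11111
Step 3: G0=(1+1>=1)=1 G1=G4|G1=1|1=1 G2=(1+1>=1)=1 G3=(1+1>=2)=1 G4=G1=1 -> 11111
State from step 3 equals state from step 2 -> cycle length 1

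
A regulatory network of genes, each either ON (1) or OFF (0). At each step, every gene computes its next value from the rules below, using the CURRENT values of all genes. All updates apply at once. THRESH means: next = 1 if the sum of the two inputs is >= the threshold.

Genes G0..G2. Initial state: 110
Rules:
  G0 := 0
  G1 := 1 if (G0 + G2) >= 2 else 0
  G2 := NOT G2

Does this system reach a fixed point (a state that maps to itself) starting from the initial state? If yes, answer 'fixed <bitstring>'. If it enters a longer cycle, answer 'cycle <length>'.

Step 0: 110
Step 1: G0=0(const) G1=(1+0>=2)=0 G2=NOT G2=NOT 0=1 -> 001
Step 2: G0=0(const) G1=(0+1>=2)=0 G2=NOT G2=NOT 1=0 -> 000
Step 3: G0=0(const) G1=(0+0>=2)=0 G2=NOT G2=NOT 0=1 -> 001
Cycle of length 2 starting at step 1 -> no fixed point

Answer: cycle 2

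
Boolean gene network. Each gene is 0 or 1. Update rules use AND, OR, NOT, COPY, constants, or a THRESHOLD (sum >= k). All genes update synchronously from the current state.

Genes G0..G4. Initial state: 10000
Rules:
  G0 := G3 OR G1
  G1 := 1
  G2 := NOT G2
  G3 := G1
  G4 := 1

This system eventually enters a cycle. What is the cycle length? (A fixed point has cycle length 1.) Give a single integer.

Step 0: 10000
Step 1: G0=G3|G1=0|0=0 G1=1(const) G2=NOT G2=NOT 0=1 G3=G1=0 G4=1(const) -> 01101
Step 2: G0=G3|G1=0|1=1 G1=1(const) G2=NOT G2=NOT 1=0 G3=G1=1 G4=1(const) -> 11011
Step 3: G0=G3|G1=1|1=1 G1=1(const) G2=NOT G2=NOT 0=1 G3=G1=1 G4=1(const) -> 11111
Step 4: G0=G3|G1=1|1=1 G1=1(const) G2=NOT G2=NOT 1=0 G3=G1=1 G4=1(const) -> 11011
State from step 4 equals state from step 2 -> cycle length 2

Answer: 2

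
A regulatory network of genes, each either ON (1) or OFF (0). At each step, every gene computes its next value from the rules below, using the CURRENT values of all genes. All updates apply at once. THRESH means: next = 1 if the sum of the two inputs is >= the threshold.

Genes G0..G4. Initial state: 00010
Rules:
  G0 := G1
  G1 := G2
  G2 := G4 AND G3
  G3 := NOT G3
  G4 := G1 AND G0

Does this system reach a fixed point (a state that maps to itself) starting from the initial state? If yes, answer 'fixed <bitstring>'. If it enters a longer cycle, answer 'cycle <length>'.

Answer: cycle 2

Derivation:
Step 0: 00010
Step 1: G0=G1=0 G1=G2=0 G2=G4&G3=0&1=0 G3=NOT G3=NOT 1=0 G4=G1&G0=0&0=0 -> 00000
Step 2: G0=G1=0 G1=G2=0 G2=G4&G3=0&0=0 G3=NOT G3=NOT 0=1 G4=G1&G0=0&0=0 -> 00010
Cycle of length 2 starting at step 0 -> no fixed point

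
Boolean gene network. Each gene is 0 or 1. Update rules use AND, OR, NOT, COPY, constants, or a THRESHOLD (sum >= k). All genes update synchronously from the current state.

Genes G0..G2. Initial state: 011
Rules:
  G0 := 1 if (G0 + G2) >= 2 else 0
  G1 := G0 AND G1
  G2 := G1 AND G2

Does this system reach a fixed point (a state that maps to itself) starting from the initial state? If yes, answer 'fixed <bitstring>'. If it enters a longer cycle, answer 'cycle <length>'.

Step 0: 011
Step 1: G0=(0+1>=2)=0 G1=G0&G1=0&1=0 G2=G1&G2=1&1=1 -> 001
Step 2: G0=(0+1>=2)=0 G1=G0&G1=0&0=0 G2=G1&G2=0&1=0 -> 000
Step 3: G0=(0+0>=2)=0 G1=G0&G1=0&0=0 G2=G1&G2=0&0=0 -> 000
Fixed point reached at step 2: 000

Answer: fixed 000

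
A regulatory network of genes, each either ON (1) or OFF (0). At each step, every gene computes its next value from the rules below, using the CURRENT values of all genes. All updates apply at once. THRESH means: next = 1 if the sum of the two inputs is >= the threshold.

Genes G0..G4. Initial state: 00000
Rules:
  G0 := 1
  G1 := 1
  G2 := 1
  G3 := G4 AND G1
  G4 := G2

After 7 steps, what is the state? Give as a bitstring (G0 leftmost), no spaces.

Step 1: G0=1(const) G1=1(const) G2=1(const) G3=G4&G1=0&0=0 G4=G2=0 -> 11100
Step 2: G0=1(const) G1=1(const) G2=1(const) G3=G4&G1=0&1=0 G4=G2=1 -> 11101
Step 3: G0=1(const) G1=1(const) G2=1(const) G3=G4&G1=1&1=1 G4=G2=1 -> 11111
Step 4: G0=1(const) G1=1(const) G2=1(const) G3=G4&G1=1&1=1 G4=G2=1 -> 11111
Step 5: G0=1(const) G1=1(const) G2=1(const) G3=G4&G1=1&1=1 G4=G2=1 -> 11111
Step 6: G0=1(const) G1=1(const) G2=1(const) G3=G4&G1=1&1=1 G4=G2=1 -> 11111
Step 7: G0=1(const) G1=1(const) G2=1(const) G3=G4&G1=1&1=1 G4=G2=1 -> 11111

11111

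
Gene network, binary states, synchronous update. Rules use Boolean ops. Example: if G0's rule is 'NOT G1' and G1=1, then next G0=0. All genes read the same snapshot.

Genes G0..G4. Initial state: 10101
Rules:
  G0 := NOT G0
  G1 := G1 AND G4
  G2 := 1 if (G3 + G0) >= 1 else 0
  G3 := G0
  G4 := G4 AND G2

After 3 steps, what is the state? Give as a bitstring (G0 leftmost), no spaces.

Step 1: G0=NOT G0=NOT 1=0 G1=G1&G4=0&1=0 G2=(0+1>=1)=1 G3=G0=1 G4=G4&G2=1&1=1 -> 00111
Step 2: G0=NOT G0=NOT 0=1 G1=G1&G4=0&1=0 G2=(1+0>=1)=1 G3=G0=0 G4=G4&G2=1&1=1 -> 10101
Step 3: G0=NOT G0=NOT 1=0 G1=G1&G4=0&1=0 G2=(0+1>=1)=1 G3=G0=1 G4=G4&G2=1&1=1 -> 00111

00111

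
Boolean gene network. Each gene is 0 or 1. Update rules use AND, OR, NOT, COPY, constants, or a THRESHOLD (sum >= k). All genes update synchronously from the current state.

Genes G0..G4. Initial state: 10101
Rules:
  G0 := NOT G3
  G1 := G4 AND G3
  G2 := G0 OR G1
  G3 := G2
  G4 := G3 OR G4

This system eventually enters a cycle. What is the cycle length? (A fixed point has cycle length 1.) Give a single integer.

Step 0: 10101
Step 1: G0=NOT G3=NOT 0=1 G1=G4&G3=1&0=0 G2=G0|G1=1|0=1 G3=G2=1 G4=G3|G4=0|1=1 -> 10111
Step 2: G0=NOT G3=NOT 1=0 G1=G4&G3=1&1=1 G2=G0|G1=1|0=1 G3=G2=1 G4=G3|G4=1|1=1 -> 01111
Step 3: G0=NOT G3=NOT 1=0 G1=G4&G3=1&1=1 G2=G0|G1=0|1=1 G3=G2=1 G4=G3|G4=1|1=1 -> 01111
State from step 3 equals state from step 2 -> cycle length 1

Answer: 1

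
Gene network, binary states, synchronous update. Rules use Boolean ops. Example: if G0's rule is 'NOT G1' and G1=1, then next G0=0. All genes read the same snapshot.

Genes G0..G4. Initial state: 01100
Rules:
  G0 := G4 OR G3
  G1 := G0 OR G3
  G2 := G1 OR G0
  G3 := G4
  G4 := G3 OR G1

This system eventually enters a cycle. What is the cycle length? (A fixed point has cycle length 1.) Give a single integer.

Answer: 1

Derivation:
Step 0: 01100
Step 1: G0=G4|G3=0|0=0 G1=G0|G3=0|0=0 G2=G1|G0=1|0=1 G3=G4=0 G4=G3|G1=0|1=1 -> 00101
Step 2: G0=G4|G3=1|0=1 G1=G0|G3=0|0=0 G2=G1|G0=0|0=0 G3=G4=1 G4=G3|G1=0|0=0 -> 10010
Step 3: G0=G4|G3=0|1=1 G1=G0|G3=1|1=1 G2=G1|G0=0|1=1 G3=G4=0 G4=G3|G1=1|0=1 -> 11101
Step 4: G0=G4|G3=1|0=1 G1=G0|G3=1|0=1 G2=G1|G0=1|1=1 G3=G4=1 G4=G3|G1=0|1=1 -> 11111
Step 5: G0=G4|G3=1|1=1 G1=G0|G3=1|1=1 G2=G1|G0=1|1=1 G3=G4=1 G4=G3|G1=1|1=1 -> 11111
State from step 5 equals state from step 4 -> cycle length 1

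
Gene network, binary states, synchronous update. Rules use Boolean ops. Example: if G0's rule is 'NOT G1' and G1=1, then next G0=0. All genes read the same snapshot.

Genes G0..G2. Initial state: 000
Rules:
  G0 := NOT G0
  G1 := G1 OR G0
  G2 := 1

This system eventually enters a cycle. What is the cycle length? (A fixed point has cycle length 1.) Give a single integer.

Answer: 2

Derivation:
Step 0: 000
Step 1: G0=NOT G0=NOT 0=1 G1=G1|G0=0|0=0 G2=1(const) -> 101
Step 2: G0=NOT G0=NOT 1=0 G1=G1|G0=0|1=1 G2=1(const) -> 011
Step 3: G0=NOT G0=NOT 0=1 G1=G1|G0=1|0=1 G2=1(const) -> 111
Step 4: G0=NOT G0=NOT 1=0 G1=G1|G0=1|1=1 G2=1(const) -> 011
State from step 4 equals state from step 2 -> cycle length 2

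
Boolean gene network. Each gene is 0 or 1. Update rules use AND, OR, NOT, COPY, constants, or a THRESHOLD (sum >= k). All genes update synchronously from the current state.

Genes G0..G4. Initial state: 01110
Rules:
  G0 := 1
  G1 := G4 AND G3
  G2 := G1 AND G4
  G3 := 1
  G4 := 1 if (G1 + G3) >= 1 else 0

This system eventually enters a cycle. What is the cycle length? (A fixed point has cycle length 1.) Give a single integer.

Step 0: 01110
Step 1: G0=1(const) G1=G4&G3=0&1=0 G2=G1&G4=1&0=0 G3=1(const) G4=(1+1>=1)=1 -> 10011
Step 2: G0=1(const) G1=G4&G3=1&1=1 G2=G1&G4=0&1=0 G3=1(const) G4=(0+1>=1)=1 -> 11011
Step 3: G0=1(const) G1=G4&G3=1&1=1 G2=G1&G4=1&1=1 G3=1(const) G4=(1+1>=1)=1 -> 11111
Step 4: G0=1(const) G1=G4&G3=1&1=1 G2=G1&G4=1&1=1 G3=1(const) G4=(1+1>=1)=1 -> 11111
State from step 4 equals state from step 3 -> cycle length 1

Answer: 1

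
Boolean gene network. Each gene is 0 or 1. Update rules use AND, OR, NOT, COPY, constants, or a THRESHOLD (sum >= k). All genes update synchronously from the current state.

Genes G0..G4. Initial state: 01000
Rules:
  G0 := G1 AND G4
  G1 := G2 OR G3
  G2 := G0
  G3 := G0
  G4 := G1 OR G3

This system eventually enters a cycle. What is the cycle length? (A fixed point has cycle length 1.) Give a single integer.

Answer: 1

Derivation:
Step 0: 01000
Step 1: G0=G1&G4=1&0=0 G1=G2|G3=0|0=0 G2=G0=0 G3=G0=0 G4=G1|G3=1|0=1 -> 00001
Step 2: G0=G1&G4=0&1=0 G1=G2|G3=0|0=0 G2=G0=0 G3=G0=0 G4=G1|G3=0|0=0 -> 00000
Step 3: G0=G1&G4=0&0=0 G1=G2|G3=0|0=0 G2=G0=0 G3=G0=0 G4=G1|G3=0|0=0 -> 00000
State from step 3 equals state from step 2 -> cycle length 1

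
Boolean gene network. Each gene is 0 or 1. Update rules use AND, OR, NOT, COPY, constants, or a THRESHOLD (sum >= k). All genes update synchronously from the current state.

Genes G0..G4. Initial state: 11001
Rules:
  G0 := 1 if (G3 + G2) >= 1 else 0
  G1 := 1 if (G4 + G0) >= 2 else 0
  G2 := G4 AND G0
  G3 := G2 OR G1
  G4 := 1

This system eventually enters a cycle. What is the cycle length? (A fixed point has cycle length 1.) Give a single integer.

Step 0: 11001
Step 1: G0=(0+0>=1)=0 G1=(1+1>=2)=1 G2=G4&G0=1&1=1 G3=G2|G1=0|1=1 G4=1(const) -> 01111
Step 2: G0=(1+1>=1)=1 G1=(1+0>=2)=0 G2=G4&G0=1&0=0 G3=G2|G1=1|1=1 G4=1(const) -> 10011
Step 3: G0=(1+0>=1)=1 G1=(1+1>=2)=1 G2=G4&G0=1&1=1 G3=G2|G1=0|0=0 G4=1(const) -> 11101
Step 4: G0=(0+1>=1)=1 G1=(1+1>=2)=1 G2=G4&G0=1&1=1 G3=G2|G1=1|1=1 G4=1(const) -> 11111
Step 5: G0=(1+1>=1)=1 G1=(1+1>=2)=1 G2=G4&G0=1&1=1 G3=G2|G1=1|1=1 G4=1(const) -> 11111
State from step 5 equals state from step 4 -> cycle length 1

Answer: 1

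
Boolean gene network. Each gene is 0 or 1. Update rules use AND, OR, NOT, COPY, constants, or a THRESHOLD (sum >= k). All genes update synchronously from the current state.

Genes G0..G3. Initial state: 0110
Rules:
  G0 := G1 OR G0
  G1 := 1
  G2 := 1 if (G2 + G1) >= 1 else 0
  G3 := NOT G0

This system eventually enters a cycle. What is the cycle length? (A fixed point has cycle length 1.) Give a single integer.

Answer: 1

Derivation:
Step 0: 0110
Step 1: G0=G1|G0=1|0=1 G1=1(const) G2=(1+1>=1)=1 G3=NOT G0=NOT 0=1 -> 1111
Step 2: G0=G1|G0=1|1=1 G1=1(const) G2=(1+1>=1)=1 G3=NOT G0=NOT 1=0 -> 1110
Step 3: G0=G1|G0=1|1=1 G1=1(const) G2=(1+1>=1)=1 G3=NOT G0=NOT 1=0 -> 1110
State from step 3 equals state from step 2 -> cycle length 1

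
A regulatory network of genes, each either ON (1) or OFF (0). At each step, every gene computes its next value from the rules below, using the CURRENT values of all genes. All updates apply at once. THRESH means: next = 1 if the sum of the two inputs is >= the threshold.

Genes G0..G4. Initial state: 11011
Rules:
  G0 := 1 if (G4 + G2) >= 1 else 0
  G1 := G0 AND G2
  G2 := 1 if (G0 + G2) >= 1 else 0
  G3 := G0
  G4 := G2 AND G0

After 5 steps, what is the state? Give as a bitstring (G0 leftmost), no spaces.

Step 1: G0=(1+0>=1)=1 G1=G0&G2=1&0=0 G2=(1+0>=1)=1 G3=G0=1 G4=G2&G0=0&1=0 -> 10110
Step 2: G0=(0+1>=1)=1 G1=G0&G2=1&1=1 G2=(1+1>=1)=1 G3=G0=1 G4=G2&G0=1&1=1 -> 11111
Step 3: G0=(1+1>=1)=1 G1=G0&G2=1&1=1 G2=(1+1>=1)=1 G3=G0=1 G4=G2&G0=1&1=1 -> 11111
Step 4: G0=(1+1>=1)=1 G1=G0&G2=1&1=1 G2=(1+1>=1)=1 G3=G0=1 G4=G2&G0=1&1=1 -> 11111
Step 5: G0=(1+1>=1)=1 G1=G0&G2=1&1=1 G2=(1+1>=1)=1 G3=G0=1 G4=G2&G0=1&1=1 -> 11111

11111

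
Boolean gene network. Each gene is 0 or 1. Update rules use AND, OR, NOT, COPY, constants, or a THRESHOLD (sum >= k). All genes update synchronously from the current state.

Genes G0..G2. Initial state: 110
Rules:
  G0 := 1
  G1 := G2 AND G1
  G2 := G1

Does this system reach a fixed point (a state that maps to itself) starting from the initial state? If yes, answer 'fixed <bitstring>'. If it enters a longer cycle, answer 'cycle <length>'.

Answer: fixed 100

Derivation:
Step 0: 110
Step 1: G0=1(const) G1=G2&G1=0&1=0 G2=G1=1 -> 101
Step 2: G0=1(const) G1=G2&G1=1&0=0 G2=G1=0 -> 100
Step 3: G0=1(const) G1=G2&G1=0&0=0 G2=G1=0 -> 100
Fixed point reached at step 2: 100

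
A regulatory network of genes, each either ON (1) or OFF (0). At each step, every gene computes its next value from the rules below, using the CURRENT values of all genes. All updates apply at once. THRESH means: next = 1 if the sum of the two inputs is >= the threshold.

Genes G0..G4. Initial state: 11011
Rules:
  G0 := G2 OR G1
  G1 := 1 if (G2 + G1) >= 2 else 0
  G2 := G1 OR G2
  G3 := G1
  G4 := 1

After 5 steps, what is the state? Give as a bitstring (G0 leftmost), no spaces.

Step 1: G0=G2|G1=0|1=1 G1=(0+1>=2)=0 G2=G1|G2=1|0=1 G3=G1=1 G4=1(const) -> 10111
Step 2: G0=G2|G1=1|0=1 G1=(1+0>=2)=0 G2=G1|G2=0|1=1 G3=G1=0 G4=1(const) -> 10101
Step 3: G0=G2|G1=1|0=1 G1=(1+0>=2)=0 G2=G1|G2=0|1=1 G3=G1=0 G4=1(const) -> 10101
Step 4: G0=G2|G1=1|0=1 G1=(1+0>=2)=0 G2=G1|G2=0|1=1 G3=G1=0 G4=1(const) -> 10101
Step 5: G0=G2|G1=1|0=1 G1=(1+0>=2)=0 G2=G1|G2=0|1=1 G3=G1=0 G4=1(const) -> 10101

10101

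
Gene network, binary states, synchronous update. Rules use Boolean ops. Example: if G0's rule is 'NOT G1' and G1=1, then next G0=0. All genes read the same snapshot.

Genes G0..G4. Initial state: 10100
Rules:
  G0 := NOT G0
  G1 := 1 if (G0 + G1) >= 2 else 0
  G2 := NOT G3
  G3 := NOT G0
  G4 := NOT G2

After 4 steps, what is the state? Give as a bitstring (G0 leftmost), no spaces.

Step 1: G0=NOT G0=NOT 1=0 G1=(1+0>=2)=0 G2=NOT G3=NOT 0=1 G3=NOT G0=NOT 1=0 G4=NOT G2=NOT 1=0 -> 00100
Step 2: G0=NOT G0=NOT 0=1 G1=(0+0>=2)=0 G2=NOT G3=NOT 0=1 G3=NOT G0=NOT 0=1 G4=NOT G2=NOT 1=0 -> 10110
Step 3: G0=NOT G0=NOT 1=0 G1=(1+0>=2)=0 G2=NOT G3=NOT 1=0 G3=NOT G0=NOT 1=0 G4=NOT G2=NOT 1=0 -> 00000
Step 4: G0=NOT G0=NOT 0=1 G1=(0+0>=2)=0 G2=NOT G3=NOT 0=1 G3=NOT G0=NOT 0=1 G4=NOT G2=NOT 0=1 -> 10111

10111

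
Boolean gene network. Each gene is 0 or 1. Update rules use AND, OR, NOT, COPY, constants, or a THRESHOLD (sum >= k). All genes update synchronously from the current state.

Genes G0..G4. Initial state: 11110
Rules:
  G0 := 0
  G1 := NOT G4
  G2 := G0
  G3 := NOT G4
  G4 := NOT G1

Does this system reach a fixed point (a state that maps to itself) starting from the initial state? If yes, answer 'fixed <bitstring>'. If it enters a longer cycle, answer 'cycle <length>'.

Step 0: 11110
Step 1: G0=0(const) G1=NOT G4=NOT 0=1 G2=G0=1 G3=NOT G4=NOT 0=1 G4=NOT G1=NOT 1=0 -> 01110
Step 2: G0=0(const) G1=NOT G4=NOT 0=1 G2=G0=0 G3=NOT G4=NOT 0=1 G4=NOT G1=NOT 1=0 -> 01010
Step 3: G0=0(const) G1=NOT G4=NOT 0=1 G2=G0=0 G3=NOT G4=NOT 0=1 G4=NOT G1=NOT 1=0 -> 01010
Fixed point reached at step 2: 01010

Answer: fixed 01010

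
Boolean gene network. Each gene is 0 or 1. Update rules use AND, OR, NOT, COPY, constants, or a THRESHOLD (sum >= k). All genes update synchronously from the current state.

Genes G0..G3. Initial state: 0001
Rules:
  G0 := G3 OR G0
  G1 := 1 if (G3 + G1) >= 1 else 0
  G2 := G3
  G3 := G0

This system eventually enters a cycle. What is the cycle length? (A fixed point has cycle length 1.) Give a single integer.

Step 0: 0001
Step 1: G0=G3|G0=1|0=1 G1=(1+0>=1)=1 G2=G3=1 G3=G0=0 -> 1110
Step 2: G0=G3|G0=0|1=1 G1=(0+1>=1)=1 G2=G3=0 G3=G0=1 -> 1101
Step 3: G0=G3|G0=1|1=1 G1=(1+1>=1)=1 G2=G3=1 G3=G0=1 -> 1111
Step 4: G0=G3|G0=1|1=1 G1=(1+1>=1)=1 G2=G3=1 G3=G0=1 -> 1111
State from step 4 equals state from step 3 -> cycle length 1

Answer: 1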